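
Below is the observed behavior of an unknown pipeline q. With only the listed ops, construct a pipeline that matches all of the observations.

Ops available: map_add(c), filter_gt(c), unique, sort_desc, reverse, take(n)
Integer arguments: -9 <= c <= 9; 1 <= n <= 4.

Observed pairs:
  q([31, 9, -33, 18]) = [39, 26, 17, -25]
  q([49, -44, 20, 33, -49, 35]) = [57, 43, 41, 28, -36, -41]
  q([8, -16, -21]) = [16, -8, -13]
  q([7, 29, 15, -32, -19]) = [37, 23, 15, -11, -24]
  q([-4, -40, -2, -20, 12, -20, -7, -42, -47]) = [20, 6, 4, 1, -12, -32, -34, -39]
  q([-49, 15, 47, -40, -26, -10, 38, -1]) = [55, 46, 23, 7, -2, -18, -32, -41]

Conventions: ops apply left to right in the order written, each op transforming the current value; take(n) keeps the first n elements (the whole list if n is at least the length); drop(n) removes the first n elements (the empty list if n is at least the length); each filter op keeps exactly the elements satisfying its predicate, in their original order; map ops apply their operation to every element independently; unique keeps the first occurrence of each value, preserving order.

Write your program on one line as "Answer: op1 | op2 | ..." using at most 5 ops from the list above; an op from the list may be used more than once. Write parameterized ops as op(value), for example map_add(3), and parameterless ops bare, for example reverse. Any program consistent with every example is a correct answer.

unique | map_add(4) | map_add(4) | sort_desc

Check, running the answer program on each example:
  [31, 9, -33, 18] -> [31, 9, -33, 18] -> [35, 13, -29, 22] -> [39, 17, -25, 26] -> [39, 26, 17, -25]
  [49, -44, 20, 33, -49, 35] -> [49, -44, 20, 33, -49, 35] -> [53, -40, 24, 37, -45, 39] -> [57, -36, 28, 41, -41, 43] -> [57, 43, 41, 28, -36, -41]
  [8, -16, -21] -> [8, -16, -21] -> [12, -12, -17] -> [16, -8, -13] -> [16, -8, -13]
  [7, 29, 15, -32, -19] -> [7, 29, 15, -32, -19] -> [11, 33, 19, -28, -15] -> [15, 37, 23, -24, -11] -> [37, 23, 15, -11, -24]
  [-4, -40, -2, -20, 12, -20, -7, -42, -47] -> [-4, -40, -2, -20, 12, -7, -42, -47] -> [0, -36, 2, -16, 16, -3, -38, -43] -> [4, -32, 6, -12, 20, 1, -34, -39] -> [20, 6, 4, 1, -12, -32, -34, -39]
  [-49, 15, 47, -40, -26, -10, 38, -1] -> [-49, 15, 47, -40, -26, -10, 38, -1] -> [-45, 19, 51, -36, -22, -6, 42, 3] -> [-41, 23, 55, -32, -18, -2, 46, 7] -> [55, 46, 23, 7, -2, -18, -32, -41]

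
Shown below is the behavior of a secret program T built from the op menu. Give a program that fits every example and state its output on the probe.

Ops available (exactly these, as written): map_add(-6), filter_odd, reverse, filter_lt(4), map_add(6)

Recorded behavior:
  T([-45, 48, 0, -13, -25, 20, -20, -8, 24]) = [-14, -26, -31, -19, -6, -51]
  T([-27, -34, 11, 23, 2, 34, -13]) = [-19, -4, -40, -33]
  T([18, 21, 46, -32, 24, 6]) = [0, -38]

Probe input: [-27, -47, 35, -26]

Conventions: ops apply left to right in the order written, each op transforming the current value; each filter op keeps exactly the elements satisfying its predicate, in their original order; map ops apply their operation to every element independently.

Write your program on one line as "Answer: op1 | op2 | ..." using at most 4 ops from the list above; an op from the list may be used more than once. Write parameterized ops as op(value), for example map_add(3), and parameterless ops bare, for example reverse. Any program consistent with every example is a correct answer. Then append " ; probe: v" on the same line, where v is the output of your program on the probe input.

reverse | map_add(-6) | filter_lt(4) ; probe: [-32, -53, -33]

Check, running the answer program on each example:
  [-45, 48, 0, -13, -25, 20, -20, -8, 24] -> [24, -8, -20, 20, -25, -13, 0, 48, -45] -> [18, -14, -26, 14, -31, -19, -6, 42, -51] -> [-14, -26, -31, -19, -6, -51]
  [-27, -34, 11, 23, 2, 34, -13] -> [-13, 34, 2, 23, 11, -34, -27] -> [-19, 28, -4, 17, 5, -40, -33] -> [-19, -4, -40, -33]
  [18, 21, 46, -32, 24, 6] -> [6, 24, -32, 46, 21, 18] -> [0, 18, -38, 40, 15, 12] -> [0, -38]
  probe: [-27, -47, 35, -26] -> [-26, 35, -47, -27] -> [-32, 29, -53, -33] -> [-32, -53, -33]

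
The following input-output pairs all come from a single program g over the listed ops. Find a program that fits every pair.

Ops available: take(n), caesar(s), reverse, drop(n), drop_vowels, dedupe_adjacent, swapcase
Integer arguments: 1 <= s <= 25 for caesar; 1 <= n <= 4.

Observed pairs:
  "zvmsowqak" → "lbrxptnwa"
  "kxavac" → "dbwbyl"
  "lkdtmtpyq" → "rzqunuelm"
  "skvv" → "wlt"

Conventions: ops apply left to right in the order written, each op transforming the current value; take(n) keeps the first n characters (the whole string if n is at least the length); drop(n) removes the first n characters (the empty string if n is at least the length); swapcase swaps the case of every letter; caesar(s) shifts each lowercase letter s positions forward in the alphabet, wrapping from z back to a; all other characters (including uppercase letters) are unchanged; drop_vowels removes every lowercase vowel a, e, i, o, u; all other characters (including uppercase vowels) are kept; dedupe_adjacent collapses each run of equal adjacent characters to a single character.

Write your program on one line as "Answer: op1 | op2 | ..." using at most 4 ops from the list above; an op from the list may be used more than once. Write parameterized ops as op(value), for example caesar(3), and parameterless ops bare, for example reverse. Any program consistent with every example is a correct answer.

caesar(1) | dedupe_adjacent | reverse

Check, running the answer program on each example:
  "zvmsowqak" -> "awntpxrbl" -> "awntpxrbl" -> "lbrxptnwa"
  "kxavac" -> "lybwbd" -> "lybwbd" -> "dbwbyl"
  "lkdtmtpyq" -> "mleunuqzr" -> "mleunuqzr" -> "rzqunuelm"
  "skvv" -> "tlww" -> "tlw" -> "wlt"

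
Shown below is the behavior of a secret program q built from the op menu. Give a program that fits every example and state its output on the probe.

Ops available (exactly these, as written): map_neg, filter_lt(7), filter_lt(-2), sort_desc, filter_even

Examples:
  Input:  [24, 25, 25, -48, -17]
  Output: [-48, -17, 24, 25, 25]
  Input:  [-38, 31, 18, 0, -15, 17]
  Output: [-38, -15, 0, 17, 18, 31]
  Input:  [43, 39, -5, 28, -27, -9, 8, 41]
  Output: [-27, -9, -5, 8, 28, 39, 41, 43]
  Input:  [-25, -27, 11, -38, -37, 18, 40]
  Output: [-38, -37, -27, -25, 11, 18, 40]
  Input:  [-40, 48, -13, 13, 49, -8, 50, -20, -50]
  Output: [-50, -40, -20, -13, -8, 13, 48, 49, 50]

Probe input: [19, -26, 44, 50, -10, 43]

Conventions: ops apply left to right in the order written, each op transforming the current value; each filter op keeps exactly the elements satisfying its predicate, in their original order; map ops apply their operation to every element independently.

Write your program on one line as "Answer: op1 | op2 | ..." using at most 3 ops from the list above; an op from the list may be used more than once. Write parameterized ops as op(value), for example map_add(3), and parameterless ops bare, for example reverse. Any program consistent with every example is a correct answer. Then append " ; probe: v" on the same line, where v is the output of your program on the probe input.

map_neg | sort_desc | map_neg ; probe: [-26, -10, 19, 43, 44, 50]

Check, running the answer program on each example:
  [24, 25, 25, -48, -17] -> [-24, -25, -25, 48, 17] -> [48, 17, -24, -25, -25] -> [-48, -17, 24, 25, 25]
  [-38, 31, 18, 0, -15, 17] -> [38, -31, -18, 0, 15, -17] -> [38, 15, 0, -17, -18, -31] -> [-38, -15, 0, 17, 18, 31]
  [43, 39, -5, 28, -27, -9, 8, 41] -> [-43, -39, 5, -28, 27, 9, -8, -41] -> [27, 9, 5, -8, -28, -39, -41, -43] -> [-27, -9, -5, 8, 28, 39, 41, 43]
  [-25, -27, 11, -38, -37, 18, 40] -> [25, 27, -11, 38, 37, -18, -40] -> [38, 37, 27, 25, -11, -18, -40] -> [-38, -37, -27, -25, 11, 18, 40]
  [-40, 48, -13, 13, 49, -8, 50, -20, -50] -> [40, -48, 13, -13, -49, 8, -50, 20, 50] -> [50, 40, 20, 13, 8, -13, -48, -49, -50] -> [-50, -40, -20, -13, -8, 13, 48, 49, 50]
  probe: [19, -26, 44, 50, -10, 43] -> [-19, 26, -44, -50, 10, -43] -> [26, 10, -19, -43, -44, -50] -> [-26, -10, 19, 43, 44, 50]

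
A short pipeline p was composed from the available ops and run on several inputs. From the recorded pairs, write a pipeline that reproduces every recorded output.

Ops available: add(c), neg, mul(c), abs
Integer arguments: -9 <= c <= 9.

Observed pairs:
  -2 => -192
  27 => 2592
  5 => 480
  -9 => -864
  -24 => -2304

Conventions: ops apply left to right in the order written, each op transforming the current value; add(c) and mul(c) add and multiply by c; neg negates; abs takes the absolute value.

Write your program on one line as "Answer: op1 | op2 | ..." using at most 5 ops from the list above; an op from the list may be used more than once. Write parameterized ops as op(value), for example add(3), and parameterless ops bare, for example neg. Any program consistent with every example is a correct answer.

neg | mul(4) | mul(-3) | mul(8)

Check, running the answer program on each example:
  -2 -> 2 -> 8 -> -24 -> -192
  27 -> -27 -> -108 -> 324 -> 2592
  5 -> -5 -> -20 -> 60 -> 480
  -9 -> 9 -> 36 -> -108 -> -864
  -24 -> 24 -> 96 -> -288 -> -2304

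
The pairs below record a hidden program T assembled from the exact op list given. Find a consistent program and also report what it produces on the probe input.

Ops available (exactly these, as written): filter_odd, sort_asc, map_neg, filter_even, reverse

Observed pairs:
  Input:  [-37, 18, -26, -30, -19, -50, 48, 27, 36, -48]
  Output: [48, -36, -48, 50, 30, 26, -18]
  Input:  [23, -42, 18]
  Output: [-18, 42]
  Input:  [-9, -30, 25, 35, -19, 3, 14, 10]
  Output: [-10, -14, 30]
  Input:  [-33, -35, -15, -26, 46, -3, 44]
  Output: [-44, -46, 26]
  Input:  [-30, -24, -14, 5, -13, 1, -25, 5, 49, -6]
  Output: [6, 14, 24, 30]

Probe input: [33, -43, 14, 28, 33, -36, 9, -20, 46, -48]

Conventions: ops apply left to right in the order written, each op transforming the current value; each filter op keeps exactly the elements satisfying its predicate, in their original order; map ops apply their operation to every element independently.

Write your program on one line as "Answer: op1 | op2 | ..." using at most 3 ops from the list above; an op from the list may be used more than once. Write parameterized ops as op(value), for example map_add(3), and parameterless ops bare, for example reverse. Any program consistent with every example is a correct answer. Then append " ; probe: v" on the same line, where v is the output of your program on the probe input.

reverse | map_neg | filter_even ; probe: [48, -46, 20, 36, -28, -14]

Check, running the answer program on each example:
  [-37, 18, -26, -30, -19, -50, 48, 27, 36, -48] -> [-48, 36, 27, 48, -50, -19, -30, -26, 18, -37] -> [48, -36, -27, -48, 50, 19, 30, 26, -18, 37] -> [48, -36, -48, 50, 30, 26, -18]
  [23, -42, 18] -> [18, -42, 23] -> [-18, 42, -23] -> [-18, 42]
  [-9, -30, 25, 35, -19, 3, 14, 10] -> [10, 14, 3, -19, 35, 25, -30, -9] -> [-10, -14, -3, 19, -35, -25, 30, 9] -> [-10, -14, 30]
  [-33, -35, -15, -26, 46, -3, 44] -> [44, -3, 46, -26, -15, -35, -33] -> [-44, 3, -46, 26, 15, 35, 33] -> [-44, -46, 26]
  [-30, -24, -14, 5, -13, 1, -25, 5, 49, -6] -> [-6, 49, 5, -25, 1, -13, 5, -14, -24, -30] -> [6, -49, -5, 25, -1, 13, -5, 14, 24, 30] -> [6, 14, 24, 30]
  probe: [33, -43, 14, 28, 33, -36, 9, -20, 46, -48] -> [-48, 46, -20, 9, -36, 33, 28, 14, -43, 33] -> [48, -46, 20, -9, 36, -33, -28, -14, 43, -33] -> [48, -46, 20, 36, -28, -14]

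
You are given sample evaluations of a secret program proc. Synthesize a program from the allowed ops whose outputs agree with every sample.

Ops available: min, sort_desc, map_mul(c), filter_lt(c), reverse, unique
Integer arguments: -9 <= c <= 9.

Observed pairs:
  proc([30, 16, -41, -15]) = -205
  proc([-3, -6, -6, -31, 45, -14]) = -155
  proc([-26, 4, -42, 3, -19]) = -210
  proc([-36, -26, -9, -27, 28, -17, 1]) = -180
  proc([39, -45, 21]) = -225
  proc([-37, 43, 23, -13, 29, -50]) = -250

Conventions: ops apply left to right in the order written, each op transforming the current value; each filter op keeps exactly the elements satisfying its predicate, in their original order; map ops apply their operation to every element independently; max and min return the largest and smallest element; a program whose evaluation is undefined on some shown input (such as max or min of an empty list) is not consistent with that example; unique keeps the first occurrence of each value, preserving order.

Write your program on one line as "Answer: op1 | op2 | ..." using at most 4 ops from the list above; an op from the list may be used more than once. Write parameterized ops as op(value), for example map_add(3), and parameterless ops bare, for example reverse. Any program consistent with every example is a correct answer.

reverse | sort_desc | map_mul(5) | min

Check, running the answer program on each example:
  [30, 16, -41, -15] -> [-15, -41, 16, 30] -> [30, 16, -15, -41] -> [150, 80, -75, -205] -> -205
  [-3, -6, -6, -31, 45, -14] -> [-14, 45, -31, -6, -6, -3] -> [45, -3, -6, -6, -14, -31] -> [225, -15, -30, -30, -70, -155] -> -155
  [-26, 4, -42, 3, -19] -> [-19, 3, -42, 4, -26] -> [4, 3, -19, -26, -42] -> [20, 15, -95, -130, -210] -> -210
  [-36, -26, -9, -27, 28, -17, 1] -> [1, -17, 28, -27, -9, -26, -36] -> [28, 1, -9, -17, -26, -27, -36] -> [140, 5, -45, -85, -130, -135, -180] -> -180
  [39, -45, 21] -> [21, -45, 39] -> [39, 21, -45] -> [195, 105, -225] -> -225
  [-37, 43, 23, -13, 29, -50] -> [-50, 29, -13, 23, 43, -37] -> [43, 29, 23, -13, -37, -50] -> [215, 145, 115, -65, -185, -250] -> -250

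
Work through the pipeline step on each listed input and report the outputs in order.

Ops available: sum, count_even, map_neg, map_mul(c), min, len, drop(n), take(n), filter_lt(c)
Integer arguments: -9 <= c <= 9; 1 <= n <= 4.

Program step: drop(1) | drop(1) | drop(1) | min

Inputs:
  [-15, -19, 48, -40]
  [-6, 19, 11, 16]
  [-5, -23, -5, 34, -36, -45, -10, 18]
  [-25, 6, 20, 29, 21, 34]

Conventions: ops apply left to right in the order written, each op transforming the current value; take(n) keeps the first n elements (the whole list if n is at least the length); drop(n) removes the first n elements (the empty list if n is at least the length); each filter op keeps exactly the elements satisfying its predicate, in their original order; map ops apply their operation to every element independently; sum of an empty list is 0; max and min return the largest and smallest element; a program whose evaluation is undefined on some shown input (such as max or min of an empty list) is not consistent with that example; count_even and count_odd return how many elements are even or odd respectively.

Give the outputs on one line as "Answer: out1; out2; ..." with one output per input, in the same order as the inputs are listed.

Execution, op by op:
  [-15, -19, 48, -40] -> [-19, 48, -40] -> [48, -40] -> [-40] -> -40
  [-6, 19, 11, 16] -> [19, 11, 16] -> [11, 16] -> [16] -> 16
  [-5, -23, -5, 34, -36, -45, -10, 18] -> [-23, -5, 34, -36, -45, -10, 18] -> [-5, 34, -36, -45, -10, 18] -> [34, -36, -45, -10, 18] -> -45
  [-25, 6, 20, 29, 21, 34] -> [6, 20, 29, 21, 34] -> [20, 29, 21, 34] -> [29, 21, 34] -> 21

-40; 16; -45; 21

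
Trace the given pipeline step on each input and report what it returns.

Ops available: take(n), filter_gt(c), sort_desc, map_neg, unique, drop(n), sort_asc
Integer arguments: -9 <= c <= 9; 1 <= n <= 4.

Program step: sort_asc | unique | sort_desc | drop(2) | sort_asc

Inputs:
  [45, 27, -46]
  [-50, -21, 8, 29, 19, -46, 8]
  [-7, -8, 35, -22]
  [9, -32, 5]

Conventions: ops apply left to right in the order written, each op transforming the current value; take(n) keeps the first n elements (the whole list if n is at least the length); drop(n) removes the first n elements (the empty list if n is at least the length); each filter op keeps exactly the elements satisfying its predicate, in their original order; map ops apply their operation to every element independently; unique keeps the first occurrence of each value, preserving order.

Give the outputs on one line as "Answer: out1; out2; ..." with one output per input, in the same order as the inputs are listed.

Execution, op by op:
  [45, 27, -46] -> [-46, 27, 45] -> [-46, 27, 45] -> [45, 27, -46] -> [-46] -> [-46]
  [-50, -21, 8, 29, 19, -46, 8] -> [-50, -46, -21, 8, 8, 19, 29] -> [-50, -46, -21, 8, 19, 29] -> [29, 19, 8, -21, -46, -50] -> [8, -21, -46, -50] -> [-50, -46, -21, 8]
  [-7, -8, 35, -22] -> [-22, -8, -7, 35] -> [-22, -8, -7, 35] -> [35, -7, -8, -22] -> [-8, -22] -> [-22, -8]
  [9, -32, 5] -> [-32, 5, 9] -> [-32, 5, 9] -> [9, 5, -32] -> [-32] -> [-32]

[-46]; [-50, -46, -21, 8]; [-22, -8]; [-32]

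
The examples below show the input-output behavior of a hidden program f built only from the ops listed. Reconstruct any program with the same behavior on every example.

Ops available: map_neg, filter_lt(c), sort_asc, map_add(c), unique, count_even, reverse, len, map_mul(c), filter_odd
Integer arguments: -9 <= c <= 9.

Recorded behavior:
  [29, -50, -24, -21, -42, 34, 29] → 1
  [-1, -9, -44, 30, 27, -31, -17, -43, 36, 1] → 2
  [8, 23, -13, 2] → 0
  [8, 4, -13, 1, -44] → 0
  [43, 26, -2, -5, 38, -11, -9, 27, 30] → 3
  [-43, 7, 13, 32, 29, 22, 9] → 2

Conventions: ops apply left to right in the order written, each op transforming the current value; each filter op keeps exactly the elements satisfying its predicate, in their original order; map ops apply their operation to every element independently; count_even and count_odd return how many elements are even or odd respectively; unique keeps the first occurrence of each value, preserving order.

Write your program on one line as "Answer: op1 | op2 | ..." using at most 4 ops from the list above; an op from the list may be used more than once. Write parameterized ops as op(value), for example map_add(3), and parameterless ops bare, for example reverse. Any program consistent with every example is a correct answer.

map_neg | filter_lt(8) | filter_lt(-9) | count_even

Check, running the answer program on each example:
  [29, -50, -24, -21, -42, 34, 29] -> [-29, 50, 24, 21, 42, -34, -29] -> [-29, -34, -29] -> [-29, -34, -29] -> 1
  [-1, -9, -44, 30, 27, -31, -17, -43, 36, 1] -> [1, 9, 44, -30, -27, 31, 17, 43, -36, -1] -> [1, -30, -27, -36, -1] -> [-30, -27, -36] -> 2
  [8, 23, -13, 2] -> [-8, -23, 13, -2] -> [-8, -23, -2] -> [-23] -> 0
  [8, 4, -13, 1, -44] -> [-8, -4, 13, -1, 44] -> [-8, -4, -1] -> [] -> 0
  [43, 26, -2, -5, 38, -11, -9, 27, 30] -> [-43, -26, 2, 5, -38, 11, 9, -27, -30] -> [-43, -26, 2, 5, -38, -27, -30] -> [-43, -26, -38, -27, -30] -> 3
  [-43, 7, 13, 32, 29, 22, 9] -> [43, -7, -13, -32, -29, -22, -9] -> [-7, -13, -32, -29, -22, -9] -> [-13, -32, -29, -22] -> 2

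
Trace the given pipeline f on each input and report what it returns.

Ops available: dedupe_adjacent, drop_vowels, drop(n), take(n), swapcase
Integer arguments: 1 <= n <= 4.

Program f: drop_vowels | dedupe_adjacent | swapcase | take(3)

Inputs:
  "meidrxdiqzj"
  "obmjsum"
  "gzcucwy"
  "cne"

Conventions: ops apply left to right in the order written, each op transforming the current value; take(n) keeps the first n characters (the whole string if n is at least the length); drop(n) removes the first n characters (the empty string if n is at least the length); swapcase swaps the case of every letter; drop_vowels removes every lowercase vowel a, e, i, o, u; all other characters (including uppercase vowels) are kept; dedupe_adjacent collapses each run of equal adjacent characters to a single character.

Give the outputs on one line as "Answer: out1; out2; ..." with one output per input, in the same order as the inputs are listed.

Execution, op by op:
  "meidrxdiqzj" -> "mdrxdqzj" -> "mdrxdqzj" -> "MDRXDQZJ" -> "MDR"
  "obmjsum" -> "bmjsm" -> "bmjsm" -> "BMJSM" -> "BMJ"
  "gzcucwy" -> "gzccwy" -> "gzcwy" -> "GZCWY" -> "GZC"
  "cne" -> "cn" -> "cn" -> "CN" -> "CN"

"MDR"; "BMJ"; "GZC"; "CN"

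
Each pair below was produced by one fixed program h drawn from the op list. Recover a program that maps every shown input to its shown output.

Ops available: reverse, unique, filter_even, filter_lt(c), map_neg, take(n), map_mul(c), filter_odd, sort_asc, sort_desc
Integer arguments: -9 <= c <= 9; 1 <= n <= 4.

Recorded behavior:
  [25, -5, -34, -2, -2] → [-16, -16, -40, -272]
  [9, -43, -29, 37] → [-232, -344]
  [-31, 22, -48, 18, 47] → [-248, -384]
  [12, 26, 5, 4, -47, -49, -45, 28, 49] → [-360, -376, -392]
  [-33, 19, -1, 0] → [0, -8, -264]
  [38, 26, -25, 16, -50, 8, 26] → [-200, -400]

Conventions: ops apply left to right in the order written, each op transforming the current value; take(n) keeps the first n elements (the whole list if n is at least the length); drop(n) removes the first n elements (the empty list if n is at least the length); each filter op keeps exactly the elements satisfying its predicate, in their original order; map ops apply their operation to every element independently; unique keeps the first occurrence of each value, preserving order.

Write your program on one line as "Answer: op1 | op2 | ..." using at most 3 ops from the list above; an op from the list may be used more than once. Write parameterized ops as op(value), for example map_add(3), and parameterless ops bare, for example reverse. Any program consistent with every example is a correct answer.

filter_lt(3) | sort_desc | map_mul(8)

Check, running the answer program on each example:
  [25, -5, -34, -2, -2] -> [-5, -34, -2, -2] -> [-2, -2, -5, -34] -> [-16, -16, -40, -272]
  [9, -43, -29, 37] -> [-43, -29] -> [-29, -43] -> [-232, -344]
  [-31, 22, -48, 18, 47] -> [-31, -48] -> [-31, -48] -> [-248, -384]
  [12, 26, 5, 4, -47, -49, -45, 28, 49] -> [-47, -49, -45] -> [-45, -47, -49] -> [-360, -376, -392]
  [-33, 19, -1, 0] -> [-33, -1, 0] -> [0, -1, -33] -> [0, -8, -264]
  [38, 26, -25, 16, -50, 8, 26] -> [-25, -50] -> [-25, -50] -> [-200, -400]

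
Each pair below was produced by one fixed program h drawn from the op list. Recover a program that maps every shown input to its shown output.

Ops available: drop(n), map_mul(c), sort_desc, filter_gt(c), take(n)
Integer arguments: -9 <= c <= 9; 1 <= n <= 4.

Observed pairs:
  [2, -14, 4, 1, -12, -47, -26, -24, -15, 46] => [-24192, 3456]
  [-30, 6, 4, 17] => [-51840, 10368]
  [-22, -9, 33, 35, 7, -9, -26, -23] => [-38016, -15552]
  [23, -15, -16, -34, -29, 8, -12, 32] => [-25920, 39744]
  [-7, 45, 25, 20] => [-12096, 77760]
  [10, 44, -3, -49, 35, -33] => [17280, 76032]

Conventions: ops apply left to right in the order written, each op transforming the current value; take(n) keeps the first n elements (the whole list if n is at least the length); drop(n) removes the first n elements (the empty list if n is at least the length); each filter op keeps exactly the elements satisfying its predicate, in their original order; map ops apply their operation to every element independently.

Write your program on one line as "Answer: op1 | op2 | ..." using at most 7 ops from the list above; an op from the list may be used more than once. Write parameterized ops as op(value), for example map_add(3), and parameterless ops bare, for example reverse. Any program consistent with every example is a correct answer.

map_mul(-9) | map_mul(8) | map_mul(6) | take(2) | sort_desc | map_mul(-4)

Check, running the answer program on each example:
  [2, -14, 4, 1, -12, -47, -26, -24, -15, 46] -> [-18, 126, -36, -9, 108, 423, 234, 216, 135, -414] -> [-144, 1008, -288, -72, 864, 3384, 1872, 1728, 1080, -3312] -> [-864, 6048, -1728, -432, 5184, 20304, 11232, 10368, 6480, -19872] -> [-864, 6048] -> [6048, -864] -> [-24192, 3456]
  [-30, 6, 4, 17] -> [270, -54, -36, -153] -> [2160, -432, -288, -1224] -> [12960, -2592, -1728, -7344] -> [12960, -2592] -> [12960, -2592] -> [-51840, 10368]
  [-22, -9, 33, 35, 7, -9, -26, -23] -> [198, 81, -297, -315, -63, 81, 234, 207] -> [1584, 648, -2376, -2520, -504, 648, 1872, 1656] -> [9504, 3888, -14256, -15120, -3024, 3888, 11232, 9936] -> [9504, 3888] -> [9504, 3888] -> [-38016, -15552]
  [23, -15, -16, -34, -29, 8, -12, 32] -> [-207, 135, 144, 306, 261, -72, 108, -288] -> [-1656, 1080, 1152, 2448, 2088, -576, 864, -2304] -> [-9936, 6480, 6912, 14688, 12528, -3456, 5184, -13824] -> [-9936, 6480] -> [6480, -9936] -> [-25920, 39744]
  [-7, 45, 25, 20] -> [63, -405, -225, -180] -> [504, -3240, -1800, -1440] -> [3024, -19440, -10800, -8640] -> [3024, -19440] -> [3024, -19440] -> [-12096, 77760]
  [10, 44, -3, -49, 35, -33] -> [-90, -396, 27, 441, -315, 297] -> [-720, -3168, 216, 3528, -2520, 2376] -> [-4320, -19008, 1296, 21168, -15120, 14256] -> [-4320, -19008] -> [-4320, -19008] -> [17280, 76032]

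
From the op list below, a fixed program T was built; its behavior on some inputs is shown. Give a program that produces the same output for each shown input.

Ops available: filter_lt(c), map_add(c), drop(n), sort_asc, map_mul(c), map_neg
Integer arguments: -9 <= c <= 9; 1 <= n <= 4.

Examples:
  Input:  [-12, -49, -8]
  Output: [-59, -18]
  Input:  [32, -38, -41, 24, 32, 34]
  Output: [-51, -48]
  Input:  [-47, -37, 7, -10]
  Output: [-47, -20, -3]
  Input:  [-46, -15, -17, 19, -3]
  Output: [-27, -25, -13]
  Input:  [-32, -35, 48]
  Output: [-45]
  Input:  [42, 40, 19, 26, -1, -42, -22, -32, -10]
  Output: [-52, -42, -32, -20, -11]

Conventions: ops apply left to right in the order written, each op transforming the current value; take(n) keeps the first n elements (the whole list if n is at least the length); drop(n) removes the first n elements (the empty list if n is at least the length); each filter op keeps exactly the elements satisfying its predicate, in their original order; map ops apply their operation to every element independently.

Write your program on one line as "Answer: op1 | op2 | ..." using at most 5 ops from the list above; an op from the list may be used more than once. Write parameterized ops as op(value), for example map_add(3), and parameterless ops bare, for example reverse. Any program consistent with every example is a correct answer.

drop(1) | map_add(-7) | map_add(-3) | sort_asc | filter_lt(2)

Check, running the answer program on each example:
  [-12, -49, -8] -> [-49, -8] -> [-56, -15] -> [-59, -18] -> [-59, -18] -> [-59, -18]
  [32, -38, -41, 24, 32, 34] -> [-38, -41, 24, 32, 34] -> [-45, -48, 17, 25, 27] -> [-48, -51, 14, 22, 24] -> [-51, -48, 14, 22, 24] -> [-51, -48]
  [-47, -37, 7, -10] -> [-37, 7, -10] -> [-44, 0, -17] -> [-47, -3, -20] -> [-47, -20, -3] -> [-47, -20, -3]
  [-46, -15, -17, 19, -3] -> [-15, -17, 19, -3] -> [-22, -24, 12, -10] -> [-25, -27, 9, -13] -> [-27, -25, -13, 9] -> [-27, -25, -13]
  [-32, -35, 48] -> [-35, 48] -> [-42, 41] -> [-45, 38] -> [-45, 38] -> [-45]
  [42, 40, 19, 26, -1, -42, -22, -32, -10] -> [40, 19, 26, -1, -42, -22, -32, -10] -> [33, 12, 19, -8, -49, -29, -39, -17] -> [30, 9, 16, -11, -52, -32, -42, -20] -> [-52, -42, -32, -20, -11, 9, 16, 30] -> [-52, -42, -32, -20, -11]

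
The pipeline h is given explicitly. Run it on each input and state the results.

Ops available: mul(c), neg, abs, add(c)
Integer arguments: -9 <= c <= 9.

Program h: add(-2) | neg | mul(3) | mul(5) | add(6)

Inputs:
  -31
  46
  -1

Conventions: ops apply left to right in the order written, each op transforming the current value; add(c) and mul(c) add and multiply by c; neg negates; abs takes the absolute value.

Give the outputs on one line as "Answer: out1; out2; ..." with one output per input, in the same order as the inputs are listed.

Execution, op by op:
  -31 -> -33 -> 33 -> 99 -> 495 -> 501
  46 -> 44 -> -44 -> -132 -> -660 -> -654
  -1 -> -3 -> 3 -> 9 -> 45 -> 51

501; -654; 51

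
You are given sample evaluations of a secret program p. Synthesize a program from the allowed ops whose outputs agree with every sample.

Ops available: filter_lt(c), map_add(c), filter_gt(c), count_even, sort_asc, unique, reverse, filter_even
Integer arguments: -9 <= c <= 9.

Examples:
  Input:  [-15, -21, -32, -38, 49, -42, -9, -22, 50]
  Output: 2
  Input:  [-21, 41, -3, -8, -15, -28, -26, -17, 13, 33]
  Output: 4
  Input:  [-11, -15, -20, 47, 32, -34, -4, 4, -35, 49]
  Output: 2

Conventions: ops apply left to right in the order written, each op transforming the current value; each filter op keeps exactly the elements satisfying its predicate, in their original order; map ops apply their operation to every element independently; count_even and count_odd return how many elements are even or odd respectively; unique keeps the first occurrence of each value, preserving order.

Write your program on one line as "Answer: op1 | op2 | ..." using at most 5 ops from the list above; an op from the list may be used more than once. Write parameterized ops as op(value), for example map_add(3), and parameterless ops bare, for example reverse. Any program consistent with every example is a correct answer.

map_add(7) | filter_gt(-3) | map_add(-4) | count_even

Check, running the answer program on each example:
  [-15, -21, -32, -38, 49, -42, -9, -22, 50] -> [-8, -14, -25, -31, 56, -35, -2, -15, 57] -> [56, -2, 57] -> [52, -6, 53] -> 2
  [-21, 41, -3, -8, -15, -28, -26, -17, 13, 33] -> [-14, 48, 4, -1, -8, -21, -19, -10, 20, 40] -> [48, 4, -1, 20, 40] -> [44, 0, -5, 16, 36] -> 4
  [-11, -15, -20, 47, 32, -34, -4, 4, -35, 49] -> [-4, -8, -13, 54, 39, -27, 3, 11, -28, 56] -> [54, 39, 3, 11, 56] -> [50, 35, -1, 7, 52] -> 2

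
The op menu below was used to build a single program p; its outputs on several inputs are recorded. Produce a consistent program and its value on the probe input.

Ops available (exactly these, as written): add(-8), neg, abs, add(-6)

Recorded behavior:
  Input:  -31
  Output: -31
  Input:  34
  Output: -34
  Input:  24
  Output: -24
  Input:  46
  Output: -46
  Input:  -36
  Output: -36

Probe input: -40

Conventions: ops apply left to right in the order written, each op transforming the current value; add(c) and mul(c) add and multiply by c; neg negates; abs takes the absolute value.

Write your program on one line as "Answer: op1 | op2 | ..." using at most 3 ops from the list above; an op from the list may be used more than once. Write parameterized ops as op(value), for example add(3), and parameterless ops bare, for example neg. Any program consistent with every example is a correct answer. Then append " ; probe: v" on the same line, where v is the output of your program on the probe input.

neg | abs | neg ; probe: -40

Check, running the answer program on each example:
  -31 -> 31 -> 31 -> -31
  34 -> -34 -> 34 -> -34
  24 -> -24 -> 24 -> -24
  46 -> -46 -> 46 -> -46
  -36 -> 36 -> 36 -> -36
  probe: -40 -> 40 -> 40 -> -40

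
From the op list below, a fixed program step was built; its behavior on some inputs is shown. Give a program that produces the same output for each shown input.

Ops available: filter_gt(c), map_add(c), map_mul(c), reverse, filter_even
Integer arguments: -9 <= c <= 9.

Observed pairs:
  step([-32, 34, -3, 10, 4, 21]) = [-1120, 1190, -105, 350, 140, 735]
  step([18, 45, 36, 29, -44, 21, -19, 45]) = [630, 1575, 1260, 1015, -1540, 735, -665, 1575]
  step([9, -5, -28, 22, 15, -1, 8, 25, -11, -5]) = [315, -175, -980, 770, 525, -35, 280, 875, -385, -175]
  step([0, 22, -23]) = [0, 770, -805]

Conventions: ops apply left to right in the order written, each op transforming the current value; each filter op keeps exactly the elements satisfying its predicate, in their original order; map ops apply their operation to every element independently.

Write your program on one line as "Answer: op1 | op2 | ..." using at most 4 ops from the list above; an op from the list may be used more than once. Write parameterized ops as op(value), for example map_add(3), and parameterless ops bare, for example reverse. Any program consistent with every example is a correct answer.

map_mul(-7) | map_mul(-1) | map_mul(5)

Check, running the answer program on each example:
  [-32, 34, -3, 10, 4, 21] -> [224, -238, 21, -70, -28, -147] -> [-224, 238, -21, 70, 28, 147] -> [-1120, 1190, -105, 350, 140, 735]
  [18, 45, 36, 29, -44, 21, -19, 45] -> [-126, -315, -252, -203, 308, -147, 133, -315] -> [126, 315, 252, 203, -308, 147, -133, 315] -> [630, 1575, 1260, 1015, -1540, 735, -665, 1575]
  [9, -5, -28, 22, 15, -1, 8, 25, -11, -5] -> [-63, 35, 196, -154, -105, 7, -56, -175, 77, 35] -> [63, -35, -196, 154, 105, -7, 56, 175, -77, -35] -> [315, -175, -980, 770, 525, -35, 280, 875, -385, -175]
  [0, 22, -23] -> [0, -154, 161] -> [0, 154, -161] -> [0, 770, -805]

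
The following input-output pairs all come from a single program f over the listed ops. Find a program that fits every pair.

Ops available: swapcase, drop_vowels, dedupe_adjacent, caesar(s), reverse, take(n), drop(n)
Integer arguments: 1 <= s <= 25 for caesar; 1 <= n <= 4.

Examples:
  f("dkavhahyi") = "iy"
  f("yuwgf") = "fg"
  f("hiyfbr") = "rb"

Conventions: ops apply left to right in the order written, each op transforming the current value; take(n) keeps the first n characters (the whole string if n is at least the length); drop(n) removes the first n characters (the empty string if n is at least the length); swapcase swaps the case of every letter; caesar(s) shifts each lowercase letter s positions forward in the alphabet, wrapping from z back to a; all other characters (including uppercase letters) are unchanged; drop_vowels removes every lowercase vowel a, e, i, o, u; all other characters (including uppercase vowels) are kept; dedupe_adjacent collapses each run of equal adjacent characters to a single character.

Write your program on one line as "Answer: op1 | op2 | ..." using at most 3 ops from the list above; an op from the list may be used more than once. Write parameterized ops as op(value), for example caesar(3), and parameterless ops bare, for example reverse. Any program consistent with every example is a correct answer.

drop(2) | reverse | take(2)

Check, running the answer program on each example:
  "dkavhahyi" -> "avhahyi" -> "iyhahva" -> "iy"
  "yuwgf" -> "wgf" -> "fgw" -> "fg"
  "hiyfbr" -> "yfbr" -> "rbfy" -> "rb"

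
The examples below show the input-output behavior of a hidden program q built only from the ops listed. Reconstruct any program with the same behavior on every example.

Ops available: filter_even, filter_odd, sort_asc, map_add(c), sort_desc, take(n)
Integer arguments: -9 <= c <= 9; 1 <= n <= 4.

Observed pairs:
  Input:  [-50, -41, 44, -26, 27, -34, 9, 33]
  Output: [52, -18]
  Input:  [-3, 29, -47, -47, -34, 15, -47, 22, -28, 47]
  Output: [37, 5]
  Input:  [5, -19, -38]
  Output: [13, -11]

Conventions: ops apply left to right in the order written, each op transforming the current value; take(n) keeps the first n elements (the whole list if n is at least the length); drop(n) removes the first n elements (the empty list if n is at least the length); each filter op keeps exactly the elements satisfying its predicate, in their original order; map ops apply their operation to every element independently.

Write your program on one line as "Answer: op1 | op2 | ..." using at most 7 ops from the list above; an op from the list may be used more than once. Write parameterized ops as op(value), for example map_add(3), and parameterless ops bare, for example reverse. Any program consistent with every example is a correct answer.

take(4) | map_add(2) | sort_asc | sort_desc | map_add(6) | take(2)

Check, running the answer program on each example:
  [-50, -41, 44, -26, 27, -34, 9, 33] -> [-50, -41, 44, -26] -> [-48, -39, 46, -24] -> [-48, -39, -24, 46] -> [46, -24, -39, -48] -> [52, -18, -33, -42] -> [52, -18]
  [-3, 29, -47, -47, -34, 15, -47, 22, -28, 47] -> [-3, 29, -47, -47] -> [-1, 31, -45, -45] -> [-45, -45, -1, 31] -> [31, -1, -45, -45] -> [37, 5, -39, -39] -> [37, 5]
  [5, -19, -38] -> [5, -19, -38] -> [7, -17, -36] -> [-36, -17, 7] -> [7, -17, -36] -> [13, -11, -30] -> [13, -11]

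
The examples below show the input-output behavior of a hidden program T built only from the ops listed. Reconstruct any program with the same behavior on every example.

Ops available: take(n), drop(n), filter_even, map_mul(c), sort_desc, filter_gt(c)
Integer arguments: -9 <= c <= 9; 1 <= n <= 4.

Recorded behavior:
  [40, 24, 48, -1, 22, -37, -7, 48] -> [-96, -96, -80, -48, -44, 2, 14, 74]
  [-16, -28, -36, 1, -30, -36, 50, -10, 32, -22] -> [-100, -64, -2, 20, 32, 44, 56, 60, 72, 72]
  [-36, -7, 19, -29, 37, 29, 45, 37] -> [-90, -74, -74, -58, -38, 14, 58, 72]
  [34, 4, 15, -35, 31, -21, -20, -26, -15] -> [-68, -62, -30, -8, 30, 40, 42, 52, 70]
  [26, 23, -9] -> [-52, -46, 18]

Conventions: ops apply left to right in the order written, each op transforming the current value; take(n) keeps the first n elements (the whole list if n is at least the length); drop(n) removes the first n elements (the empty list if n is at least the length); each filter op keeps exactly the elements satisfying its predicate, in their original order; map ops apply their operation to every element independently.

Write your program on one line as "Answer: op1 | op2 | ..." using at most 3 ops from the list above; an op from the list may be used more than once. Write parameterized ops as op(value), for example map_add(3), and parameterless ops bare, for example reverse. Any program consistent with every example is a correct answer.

sort_desc | map_mul(-2)

Check, running the answer program on each example:
  [40, 24, 48, -1, 22, -37, -7, 48] -> [48, 48, 40, 24, 22, -1, -7, -37] -> [-96, -96, -80, -48, -44, 2, 14, 74]
  [-16, -28, -36, 1, -30, -36, 50, -10, 32, -22] -> [50, 32, 1, -10, -16, -22, -28, -30, -36, -36] -> [-100, -64, -2, 20, 32, 44, 56, 60, 72, 72]
  [-36, -7, 19, -29, 37, 29, 45, 37] -> [45, 37, 37, 29, 19, -7, -29, -36] -> [-90, -74, -74, -58, -38, 14, 58, 72]
  [34, 4, 15, -35, 31, -21, -20, -26, -15] -> [34, 31, 15, 4, -15, -20, -21, -26, -35] -> [-68, -62, -30, -8, 30, 40, 42, 52, 70]
  [26, 23, -9] -> [26, 23, -9] -> [-52, -46, 18]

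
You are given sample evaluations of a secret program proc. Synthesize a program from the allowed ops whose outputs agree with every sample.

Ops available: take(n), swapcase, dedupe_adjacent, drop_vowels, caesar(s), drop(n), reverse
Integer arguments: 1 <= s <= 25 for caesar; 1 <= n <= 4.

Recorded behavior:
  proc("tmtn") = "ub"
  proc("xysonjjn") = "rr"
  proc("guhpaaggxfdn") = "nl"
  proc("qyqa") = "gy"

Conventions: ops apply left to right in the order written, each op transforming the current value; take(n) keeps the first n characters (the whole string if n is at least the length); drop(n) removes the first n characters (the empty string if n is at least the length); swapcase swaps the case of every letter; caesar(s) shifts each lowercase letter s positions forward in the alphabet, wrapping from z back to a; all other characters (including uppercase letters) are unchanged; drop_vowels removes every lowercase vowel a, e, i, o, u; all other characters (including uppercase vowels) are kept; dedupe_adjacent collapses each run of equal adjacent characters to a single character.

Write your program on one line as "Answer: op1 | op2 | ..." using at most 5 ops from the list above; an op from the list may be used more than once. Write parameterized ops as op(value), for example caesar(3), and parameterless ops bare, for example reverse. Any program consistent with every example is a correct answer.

reverse | drop(1) | take(2) | reverse | caesar(8)

Check, running the answer program on each example:
  "tmtn" -> "ntmt" -> "tmt" -> "tm" -> "mt" -> "ub"
  "xysonjjn" -> "njjnosyx" -> "jjnosyx" -> "jj" -> "jj" -> "rr"
  "guhpaaggxfdn" -> "ndfxggaaphug" -> "dfxggaaphug" -> "df" -> "fd" -> "nl"
  "qyqa" -> "aqyq" -> "qyq" -> "qy" -> "yq" -> "gy"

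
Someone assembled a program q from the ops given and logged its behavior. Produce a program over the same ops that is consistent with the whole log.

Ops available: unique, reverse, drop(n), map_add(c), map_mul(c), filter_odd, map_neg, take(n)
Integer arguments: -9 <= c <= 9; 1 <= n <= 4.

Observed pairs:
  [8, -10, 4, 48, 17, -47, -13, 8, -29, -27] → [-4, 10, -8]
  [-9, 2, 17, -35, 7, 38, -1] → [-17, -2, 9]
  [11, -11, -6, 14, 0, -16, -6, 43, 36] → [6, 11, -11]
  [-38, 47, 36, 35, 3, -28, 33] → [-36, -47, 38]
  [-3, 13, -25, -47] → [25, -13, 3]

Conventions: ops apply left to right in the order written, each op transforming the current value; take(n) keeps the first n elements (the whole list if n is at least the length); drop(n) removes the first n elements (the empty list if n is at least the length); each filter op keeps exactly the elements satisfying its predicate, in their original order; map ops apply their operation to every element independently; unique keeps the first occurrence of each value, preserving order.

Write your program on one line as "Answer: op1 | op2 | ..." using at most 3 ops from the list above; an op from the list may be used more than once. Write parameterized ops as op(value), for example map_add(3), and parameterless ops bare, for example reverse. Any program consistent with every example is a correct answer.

take(3) | map_neg | reverse

Check, running the answer program on each example:
  [8, -10, 4, 48, 17, -47, -13, 8, -29, -27] -> [8, -10, 4] -> [-8, 10, -4] -> [-4, 10, -8]
  [-9, 2, 17, -35, 7, 38, -1] -> [-9, 2, 17] -> [9, -2, -17] -> [-17, -2, 9]
  [11, -11, -6, 14, 0, -16, -6, 43, 36] -> [11, -11, -6] -> [-11, 11, 6] -> [6, 11, -11]
  [-38, 47, 36, 35, 3, -28, 33] -> [-38, 47, 36] -> [38, -47, -36] -> [-36, -47, 38]
  [-3, 13, -25, -47] -> [-3, 13, -25] -> [3, -13, 25] -> [25, -13, 3]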